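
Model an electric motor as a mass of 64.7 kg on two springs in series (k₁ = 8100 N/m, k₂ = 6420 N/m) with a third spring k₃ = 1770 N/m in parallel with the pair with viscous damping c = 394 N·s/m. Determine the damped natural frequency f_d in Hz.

Series pair: k_s = k₁k₂/(k₁+k₂) = (8100)(6420)/(8100 + 6420) = 3581 N/m. In parallel with k₃: k_eq = 3581 + 1770 = 5351 N/m.
ω_n = √(k_eq/m) = √(5351/64.7) = 9.095 rad/s.
Critical damping c_c = 2√(k_eq·m) = 2√(5351 × 64.7) = 1177 N·s/m, so ζ = c/c_c = 394/1177 = 0.3348.
ω_d = ω_n√(1 − ζ²) = 9.095 × √(1 − 0.112) = 8.570 rad/s.
f_d = ω_d/(2π) = 1.364 Hz.

1.36 Hz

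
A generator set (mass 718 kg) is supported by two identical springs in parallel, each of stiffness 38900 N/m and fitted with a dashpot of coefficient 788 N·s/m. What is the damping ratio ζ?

Parallel springs add: k_eq = 2 × 38900 = 77800 N/m.
ω_n = √(k_eq/m) = √(77800/718) = 10.41 rad/s.
Critical damping c_c = 2√(k_eq·m) = 2√(77800 × 718) = 14950 N·s/m, so ζ = c/c_c = 788/14950 = 0.05272.

0.0527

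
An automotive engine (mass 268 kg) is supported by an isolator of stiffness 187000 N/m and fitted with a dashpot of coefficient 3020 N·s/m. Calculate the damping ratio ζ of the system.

0.213

ω_n = √(k/m) = √(187000/268) = 26.42 rad/s.
Critical damping c_c = 2√(k·m) = 2√(187000 × 268) = 14160 N·s/m, so ζ = c/c_c = 3020/14160 = 0.2133.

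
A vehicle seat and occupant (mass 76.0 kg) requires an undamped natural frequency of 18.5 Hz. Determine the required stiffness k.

ω_n = 2πf_n = 2π × 18.5 = 116.2 rad/s.
k = m·ω_n² = 76.0 × 116.2² = 76.0 × 13510 = 1027000 N/m.

1030000 N/m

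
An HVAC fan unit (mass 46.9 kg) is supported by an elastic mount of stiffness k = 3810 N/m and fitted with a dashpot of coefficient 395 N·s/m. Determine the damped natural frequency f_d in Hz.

ω_n = √(k/m) = √(3810/46.9) = 9.013 rad/s.
Critical damping c_c = 2√(k·m) = 2√(3810 × 46.9) = 845.4 N·s/m, so ζ = c/c_c = 395/845.4 = 0.4672.
ω_d = ω_n√(1 − ζ²) = 9.013 × √(1 − 0.218) = 7.969 rad/s.
f_d = ω_d/(2π) = 1.268 Hz.

1.27 Hz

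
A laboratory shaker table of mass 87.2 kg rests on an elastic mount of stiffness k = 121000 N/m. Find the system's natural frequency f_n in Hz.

ω_n = √(k/m) = √(121000/87.2) = √1388 = 37.25 rad/s.
f_n = ω_n/(2π) = 37.25/6.283 = 5.929 Hz.

5.93 Hz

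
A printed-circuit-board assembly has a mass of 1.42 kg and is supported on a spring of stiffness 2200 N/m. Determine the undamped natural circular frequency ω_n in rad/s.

39.4 rad/s

ω_n = √(k/m) = √(2200/1.42) = √1549 = 39.36 rad/s.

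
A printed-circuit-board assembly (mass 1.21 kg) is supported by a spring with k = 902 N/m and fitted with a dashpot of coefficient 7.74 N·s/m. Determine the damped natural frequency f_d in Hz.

ω_n = √(k/m) = √(902.0/1.21) = 27.30 rad/s.
Critical damping c_c = 2√(k·m) = 2√(902.0 × 1.21) = 66.07 N·s/m, so ζ = c/c_c = 7.74/66.07 = 0.1171.
ω_d = ω_n√(1 − ζ²) = 27.30 × √(1 − 0.0137) = 27.12 rad/s.
f_d = ω_d/(2π) = 4.315 Hz.

4.32 Hz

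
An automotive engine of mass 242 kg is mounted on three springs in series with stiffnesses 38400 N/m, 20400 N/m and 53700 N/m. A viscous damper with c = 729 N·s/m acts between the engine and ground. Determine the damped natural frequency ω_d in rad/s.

6.47 rad/s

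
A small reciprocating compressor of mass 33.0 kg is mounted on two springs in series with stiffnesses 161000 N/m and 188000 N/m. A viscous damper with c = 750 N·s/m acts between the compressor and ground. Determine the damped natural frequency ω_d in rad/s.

50.0 rad/s

Series springs: 1/k_eq = 1/161000 + 1/188000 = 1.153×10^-5, so k_eq = 86730 N/m.
ω_n = √(k_eq/m) = √(86730/33.0) = 51.27 rad/s.
Critical damping c_c = 2√(k_eq·m) = 2√(86730 × 33.0) = 3383 N·s/m, so ζ = c/c_c = 750/3383 = 0.2217.
ω_d = ω_n√(1 − ζ²) = 51.27 × √(1 − 0.0491) = 49.99 rad/s.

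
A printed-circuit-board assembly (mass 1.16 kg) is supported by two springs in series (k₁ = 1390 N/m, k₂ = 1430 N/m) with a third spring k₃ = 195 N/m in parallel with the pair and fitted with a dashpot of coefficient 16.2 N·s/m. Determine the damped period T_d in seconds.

Series pair: k_s = k₁k₂/(k₁+k₂) = (1390)(1430)/(1390 + 1430) = 704.9 N/m. In parallel with k₃: k_eq = 704.9 + 195 = 899.9 N/m.
ω_n = √(k_eq/m) = √(899.9/1.16) = 27.85 rad/s.
Critical damping c_c = 2√(k_eq·m) = 2√(899.9 × 1.16) = 64.62 N·s/m, so ζ = c/c_c = 16.2/64.62 = 0.2507.
ω_d = ω_n√(1 − ζ²) = 27.85 × √(1 − 0.0629) = 26.96 rad/s.
T_d = 2π/ω_d = 0.2330 s.

0.233 s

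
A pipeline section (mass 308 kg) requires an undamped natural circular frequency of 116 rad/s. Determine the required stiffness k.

k = m·ω_n² = 308 × 116.0² = 308 × 13460 = 4144000 N/m.

4140000 N/m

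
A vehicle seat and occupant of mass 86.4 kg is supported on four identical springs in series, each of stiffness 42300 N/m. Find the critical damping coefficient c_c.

Series springs: 1/k_eq = 4/42300, so k_eq = 42300/4 = 10580 N/m.
c_c = 2√(k_eq·m) = 2√(10580 × 86.4) = 2 × 955.9 = 1912 N·s/m.

1910 N·s/m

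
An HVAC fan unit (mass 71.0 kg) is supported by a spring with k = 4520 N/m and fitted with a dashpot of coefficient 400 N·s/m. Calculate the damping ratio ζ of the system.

0.353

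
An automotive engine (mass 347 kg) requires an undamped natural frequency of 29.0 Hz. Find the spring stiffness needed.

11500000 N/m

ω_n = 2πf_n = 2π × 29.0 = 182.2 rad/s.
k = m·ω_n² = 347 × 182.2² = 347 × 33200 = 11520000 N/m.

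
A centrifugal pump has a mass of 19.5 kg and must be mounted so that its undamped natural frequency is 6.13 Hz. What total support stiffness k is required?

28900 N/m

ω_n = 2πf_n = 2π × 6.13 = 38.52 rad/s.
k = m·ω_n² = 19.5 × 38.52² = 19.5 × 1483 = 28930 N/m.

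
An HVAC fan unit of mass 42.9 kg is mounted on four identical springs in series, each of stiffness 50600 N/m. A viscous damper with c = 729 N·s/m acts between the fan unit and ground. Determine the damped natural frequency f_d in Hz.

Series springs: 1/k_eq = 4/50600, so k_eq = 50600/4 = 12650 N/m.
ω_n = √(k_eq/m) = √(12650/42.9) = 17.17 rad/s.
Critical damping c_c = 2√(k_eq·m) = 2√(12650 × 42.9) = 1473 N·s/m, so ζ = c/c_c = 729/1473 = 0.4948.
ω_d = ω_n√(1 − ζ²) = 17.17 × √(1 − 0.245) = 14.92 rad/s.
f_d = ω_d/(2π) = 2.375 Hz.

2.37 Hz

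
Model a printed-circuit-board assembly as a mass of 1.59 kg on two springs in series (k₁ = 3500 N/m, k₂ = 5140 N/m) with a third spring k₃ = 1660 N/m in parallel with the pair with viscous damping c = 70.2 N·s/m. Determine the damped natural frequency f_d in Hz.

6.88 Hz

Series pair: k_s = k₁k₂/(k₁+k₂) = (3500)(5140)/(3500 + 5140) = 2082 N/m. In parallel with k₃: k_eq = 2082 + 1660 = 3742 N/m.
ω_n = √(k_eq/m) = √(3742/1.59) = 48.51 rad/s.
Critical damping c_c = 2√(k_eq·m) = 2√(3742 × 1.59) = 154.3 N·s/m, so ζ = c/c_c = 70.2/154.3 = 0.4550.
ω_d = ω_n√(1 − ζ²) = 48.51 × √(1 − 0.207) = 43.20 rad/s.
f_d = ω_d/(2π) = 6.875 Hz.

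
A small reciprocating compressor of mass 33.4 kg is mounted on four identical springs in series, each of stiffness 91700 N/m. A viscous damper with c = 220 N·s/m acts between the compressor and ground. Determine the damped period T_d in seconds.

Series springs: 1/k_eq = 4/91700, so k_eq = 91700/4 = 22920 N/m.
ω_n = √(k_eq/m) = √(22920/33.4) = 26.20 rad/s.
Critical damping c_c = 2√(k_eq·m) = 2√(22920 × 33.4) = 1750 N·s/m, so ζ = c/c_c = 220/1750 = 0.1257.
ω_d = ω_n√(1 − ζ²) = 26.20 × √(1 − 0.0158) = 25.99 rad/s.
T_d = 2π/ω_d = 0.2417 s.

0.242 s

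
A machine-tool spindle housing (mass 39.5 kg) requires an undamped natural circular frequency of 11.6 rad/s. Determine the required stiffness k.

5320 N/m

k = m·ω_n² = 39.5 × 11.60² = 39.5 × 134.6 = 5315 N/m.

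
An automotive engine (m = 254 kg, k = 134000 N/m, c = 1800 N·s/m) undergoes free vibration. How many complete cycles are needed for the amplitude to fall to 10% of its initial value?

ζ = c/(2√(km)) = 1800/(2√(134000 × 254)) = 1800/11670 = 0.1543.
Logarithmic decrement δ = 2πζ/√(1 − ζ²) = 2π × 0.1543/√(1 − 0.0238) = 0.9810.
x_n/x₀ = e^(−nδ) ≤ 0.1; take ln: n ≥ ln(1/0.1)/δ = 2.303/0.9810 = 2.347.
So 3 complete cycles are required.

3 cycles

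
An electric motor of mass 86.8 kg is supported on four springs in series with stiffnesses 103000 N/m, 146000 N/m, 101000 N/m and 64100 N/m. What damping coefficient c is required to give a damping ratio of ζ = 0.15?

431 N·s/m

Series springs: 1/k_eq = 1/103000 + 1/146000 + 1/101000 + 1/64100 = 4.206×10^-5, so k_eq = 23780 N/m.
c_c = 2√(k_eq·m) = 2√(23780 × 86.8) = 2873 N·s/m.
c = ζ·c_c = 0.15 × 2873 = 431.0 N·s/m.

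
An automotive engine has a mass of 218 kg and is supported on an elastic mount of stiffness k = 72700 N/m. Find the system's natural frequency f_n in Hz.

2.91 Hz

ω_n = √(k/m) = √(72700/218) = √333.5 = 18.26 rad/s.
f_n = ω_n/(2π) = 18.26/6.283 = 2.906 Hz.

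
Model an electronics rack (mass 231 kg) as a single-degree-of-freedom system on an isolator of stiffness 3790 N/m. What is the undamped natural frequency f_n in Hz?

ω_n = √(k/m) = √(3790/231) = √16.41 = 4.051 rad/s.
f_n = ω_n/(2π) = 4.051/6.283 = 0.6447 Hz.

0.645 Hz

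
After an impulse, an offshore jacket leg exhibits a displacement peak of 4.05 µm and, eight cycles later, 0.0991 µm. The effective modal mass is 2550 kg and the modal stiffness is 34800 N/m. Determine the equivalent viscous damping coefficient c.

Logarithmic decrement δ = (1/n)·ln(x₀/x_n) = (1/8)·ln(4.05/0.0991) = (1/8)·ln(40.87) = 0.4638.
ζ = δ/√(4π² + δ²) = 0.4638/√(39.48 + 0.215) = 0.4638/6.300 = 0.07361.
c = ζ · 2√(km) = 0.07361 × 2√(34800 × 2550) = 0.07361 × 18840 = 1387 N·s/m.

1390 N·s/m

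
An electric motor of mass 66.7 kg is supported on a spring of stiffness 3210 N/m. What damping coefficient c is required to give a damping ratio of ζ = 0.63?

583 N·s/m

c_c = 2√(k·m) = 2√(3210 × 66.7) = 925.4 N·s/m.
c = ζ·c_c = 0.63 × 925.4 = 583.0 N·s/m.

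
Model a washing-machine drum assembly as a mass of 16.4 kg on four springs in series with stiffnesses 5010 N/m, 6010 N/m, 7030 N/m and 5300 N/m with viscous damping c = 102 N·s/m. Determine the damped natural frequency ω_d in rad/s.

8.82 rad/s

Series springs: 1/k_eq = 1/5010 + 1/6010 + 1/7030 + 1/5300 = 0.0006969, so k_eq = 1435 N/m.
ω_n = √(k_eq/m) = √(1435/16.4) = 9.354 rad/s.
Critical damping c_c = 2√(k_eq·m) = 2√(1435 × 16.4) = 306.8 N·s/m, so ζ = c/c_c = 102/306.8 = 0.3325.
ω_d = ω_n√(1 − ζ²) = 9.354 × √(1 − 0.111) = 8.822 rad/s.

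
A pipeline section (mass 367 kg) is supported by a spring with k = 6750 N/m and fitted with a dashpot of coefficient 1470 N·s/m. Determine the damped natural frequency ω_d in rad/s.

3.79 rad/s

ω_n = √(k/m) = √(6750/367) = 4.289 rad/s.
Critical damping c_c = 2√(k·m) = 2√(6750 × 367) = 3148 N·s/m, so ζ = c/c_c = 1470/3148 = 0.4670.
ω_d = ω_n√(1 − ζ²) = 4.289 × √(1 − 0.218) = 3.792 rad/s.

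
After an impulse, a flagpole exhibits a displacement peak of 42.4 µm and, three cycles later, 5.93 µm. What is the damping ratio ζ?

Logarithmic decrement δ = (1/n)·ln(x₀/x_n) = (1/3)·ln(42.4/5.93) = (1/3)·ln(7.150) = 0.6557.
ζ = δ/√(4π² + δ²) = 0.6557/√(39.48 + 0.430) = 0.6557/6.317 = 0.1038.

0.104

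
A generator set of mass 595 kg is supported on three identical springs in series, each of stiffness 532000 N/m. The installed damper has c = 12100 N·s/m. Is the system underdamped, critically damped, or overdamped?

Series springs: 1/k_eq = 3/532000, so k_eq = 532000/3 = 177300 N/m.
c_c = 2√(k_eq·m) = 20540 N·s/m; ζ = c/c_c = 12100/20540 = 0.589.
Since ζ < 1 the system is underdamped.

underdamped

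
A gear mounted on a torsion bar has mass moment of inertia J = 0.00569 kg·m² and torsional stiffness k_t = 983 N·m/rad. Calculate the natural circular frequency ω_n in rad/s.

ω_n = √(k_t/J) = √(983/0.00569) = √172800 = 415.6 rad/s.

416 rad/s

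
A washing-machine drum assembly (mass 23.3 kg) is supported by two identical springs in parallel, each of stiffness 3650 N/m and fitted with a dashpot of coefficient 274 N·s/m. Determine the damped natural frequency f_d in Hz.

2.66 Hz

Parallel springs add: k_eq = 2 × 3650 = 7300 N/m.
ω_n = √(k_eq/m) = √(7300/23.3) = 17.70 rad/s.
Critical damping c_c = 2√(k_eq·m) = 2√(7300 × 23.3) = 824.8 N·s/m, so ζ = c/c_c = 274/824.8 = 0.3322.
ω_d = ω_n√(1 − ζ²) = 17.70 × √(1 − 0.110) = 16.70 rad/s.
f_d = ω_d/(2π) = 2.657 Hz.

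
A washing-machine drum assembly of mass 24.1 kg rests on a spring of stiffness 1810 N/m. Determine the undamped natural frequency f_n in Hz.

1.38 Hz

ω_n = √(k/m) = √(1810/24.1) = √75.10 = 8.666 rad/s.
f_n = ω_n/(2π) = 8.666/6.283 = 1.379 Hz.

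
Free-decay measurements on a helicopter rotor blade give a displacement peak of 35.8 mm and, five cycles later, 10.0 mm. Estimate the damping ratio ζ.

Logarithmic decrement δ = (1/n)·ln(x₀/x_n) = (1/5)·ln(35.8/10.0) = (1/5)·ln(3.580) = 0.2551.
ζ = δ/√(4π² + δ²) = 0.2551/√(39.48 + 0.0651) = 0.2551/6.288 = 0.04056.

0.0406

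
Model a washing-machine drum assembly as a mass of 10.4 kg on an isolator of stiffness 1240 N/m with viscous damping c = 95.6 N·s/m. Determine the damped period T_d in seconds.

ω_n = √(k/m) = √(1240/10.4) = 10.92 rad/s.
Critical damping c_c = 2√(k·m) = 2√(1240 × 10.4) = 227.1 N·s/m, so ζ = c/c_c = 95.6/227.1 = 0.4209.
ω_d = ω_n√(1 − ζ²) = 10.92 × √(1 − 0.177) = 9.905 rad/s.
T_d = 2π/ω_d = 0.6344 s.

0.634 s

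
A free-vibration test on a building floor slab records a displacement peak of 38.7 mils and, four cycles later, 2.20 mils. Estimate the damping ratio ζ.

0.113

Logarithmic decrement δ = (1/n)·ln(x₀/x_n) = (1/4)·ln(38.7/2.20) = (1/4)·ln(17.59) = 0.7168.
ζ = δ/√(4π² + δ²) = 0.7168/√(39.48 + 0.514) = 0.7168/6.324 = 0.1134.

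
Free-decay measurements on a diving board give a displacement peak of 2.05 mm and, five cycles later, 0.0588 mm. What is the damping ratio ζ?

Logarithmic decrement δ = (1/n)·ln(x₀/x_n) = (1/5)·ln(2.05/0.0588) = (1/5)·ln(34.86) = 0.7103.
ζ = δ/√(4π² + δ²) = 0.7103/√(39.48 + 0.505) = 0.7103/6.323 = 0.1123.

0.112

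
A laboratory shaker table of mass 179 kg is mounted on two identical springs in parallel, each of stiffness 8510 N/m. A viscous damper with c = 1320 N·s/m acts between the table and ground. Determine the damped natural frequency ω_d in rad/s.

Parallel springs add: k_eq = 2 × 8510 = 17020 N/m.
ω_n = √(k_eq/m) = √(17020/179) = 9.751 rad/s.
Critical damping c_c = 2√(k_eq·m) = 2√(17020 × 179) = 3491 N·s/m, so ζ = c/c_c = 1320/3491 = 0.3781.
ω_d = ω_n√(1 − ζ²) = 9.751 × √(1 − 0.143) = 9.027 rad/s.

9.03 rad/s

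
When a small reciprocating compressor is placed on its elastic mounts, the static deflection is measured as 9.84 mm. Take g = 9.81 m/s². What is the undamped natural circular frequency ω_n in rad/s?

ω_n = √(g/δ_st) = √(9.81/0.00984) = √997.0 = 31.57 rad/s.

31.6 rad/s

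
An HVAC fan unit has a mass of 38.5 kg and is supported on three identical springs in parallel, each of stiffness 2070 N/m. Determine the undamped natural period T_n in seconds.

Parallel springs add: k_eq = 3 × 2070 = 6210 N/m.
ω_n = √(k_eq/m) = √(6210/38.5) = √161.3 = 12.70 rad/s.
T_n = 2π/ω_n = 6.283/12.70 = 0.4947 s.

0.495 s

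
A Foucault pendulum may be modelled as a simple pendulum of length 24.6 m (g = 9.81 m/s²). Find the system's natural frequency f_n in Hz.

0.101 Hz

For a simple pendulum ω_n = √(g/L) = √(9.81/24.6) = √0.3988 = 0.6315 rad/s.
f_n = ω_n/(2π) = 0.6315/6.283 = 0.1005 Hz.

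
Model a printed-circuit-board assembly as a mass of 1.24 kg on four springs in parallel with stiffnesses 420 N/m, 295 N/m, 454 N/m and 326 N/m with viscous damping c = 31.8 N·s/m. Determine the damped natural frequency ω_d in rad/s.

Parallel springs add: k_eq = 420 + 295 + 454 + 326 = 1495 N/m.
ω_n = √(k_eq/m) = √(1495/1.24) = 34.72 rad/s.
Critical damping c_c = 2√(k_eq·m) = 2√(1495 × 1.24) = 86.11 N·s/m, so ζ = c/c_c = 31.8/86.11 = 0.3693.
ω_d = ω_n√(1 − ζ²) = 34.72 × √(1 − 0.136) = 32.27 rad/s.

32.3 rad/s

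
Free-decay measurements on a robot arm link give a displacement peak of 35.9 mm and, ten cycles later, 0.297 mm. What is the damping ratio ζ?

0.0761

Logarithmic decrement δ = (1/n)·ln(x₀/x_n) = (1/10)·ln(35.9/0.297) = (1/10)·ln(120.9) = 0.4795.
ζ = δ/√(4π² + δ²) = 0.4795/√(39.48 + 0.230) = 0.4795/6.301 = 0.07609.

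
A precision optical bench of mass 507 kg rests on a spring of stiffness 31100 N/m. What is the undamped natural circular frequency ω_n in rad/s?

7.83 rad/s

ω_n = √(k/m) = √(31100/507) = √61.34 = 7.832 rad/s.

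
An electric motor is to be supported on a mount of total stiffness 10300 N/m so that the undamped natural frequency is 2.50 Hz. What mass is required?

ω_n = 2πf_n = 2π × 2.50 = 15.71 rad/s.
m = k/ω_n² = 10300/15.71² = 10300/246.7 = 41.74 kg.

41.7 kg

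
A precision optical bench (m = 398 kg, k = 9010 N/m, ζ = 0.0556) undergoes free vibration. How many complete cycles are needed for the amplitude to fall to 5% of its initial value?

Logarithmic decrement δ = 2πζ/√(1 − ζ²) = 2π × 0.05560/√(1 − 0.00309) = 0.3499.
x_n/x₀ = e^(−nδ) ≤ 0.05; take ln: n ≥ ln(1/0.05)/δ = 2.996/0.3499 = 8.562.
So 9 complete cycles are required.

9 cycles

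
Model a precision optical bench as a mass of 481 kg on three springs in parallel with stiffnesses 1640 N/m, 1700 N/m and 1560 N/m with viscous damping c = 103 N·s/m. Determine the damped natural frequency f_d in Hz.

Parallel springs add: k_eq = 1640 + 1700 + 1560 = 4900 N/m.
ω_n = √(k_eq/m) = √(4900/481) = 3.192 rad/s.
Critical damping c_c = 2√(k_eq·m) = 2√(4900 × 481) = 3070 N·s/m, so ζ = c/c_c = 103/3070 = 0.03355.
ω_d = ω_n√(1 − ζ²) = 3.192 × √(1 − 0.00113) = 3.190 rad/s.
f_d = ω_d/(2π) = 0.5077 Hz.

0.508 Hz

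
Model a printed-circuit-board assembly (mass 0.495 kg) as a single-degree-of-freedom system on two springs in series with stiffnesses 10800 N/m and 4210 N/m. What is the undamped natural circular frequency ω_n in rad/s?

78.2 rad/s

Series springs: 1/k_eq = 1/10800 + 1/4210 = 0.0003301, so k_eq = 3029 N/m.
ω_n = √(k_eq/m) = √(3029/0.495) = √6120 = 78.23 rad/s.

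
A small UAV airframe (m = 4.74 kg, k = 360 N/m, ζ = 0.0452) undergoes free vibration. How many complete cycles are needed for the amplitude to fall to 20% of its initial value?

Logarithmic decrement δ = 2πζ/√(1 − ζ²) = 2π × 0.04520/√(1 − 0.00204) = 0.2843.
x_n/x₀ = e^(−nδ) ≤ 0.2; take ln: n ≥ ln(1/0.2)/δ = 1.609/0.2843 = 5.661.
So 6 complete cycles are required.

6 cycles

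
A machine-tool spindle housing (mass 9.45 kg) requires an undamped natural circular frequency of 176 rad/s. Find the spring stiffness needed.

293000 N/m

k = m·ω_n² = 9.45 × 176.0² = 9.45 × 30980 = 292700 N/m.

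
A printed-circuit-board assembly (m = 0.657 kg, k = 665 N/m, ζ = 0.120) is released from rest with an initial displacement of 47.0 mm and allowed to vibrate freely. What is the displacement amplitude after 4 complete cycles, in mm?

Logarithmic decrement δ = 2πζ/√(1 − ζ²) = 2π × 0.1200/√(1 − 0.0144) = 0.7595.
After n cycles, x_n/x₀ = e^(−nδ), so x_4 = 47.0 × e^(−4 × 0.7595) = 47.0 × 0.04794 = 2.253 mm.

2.25 mm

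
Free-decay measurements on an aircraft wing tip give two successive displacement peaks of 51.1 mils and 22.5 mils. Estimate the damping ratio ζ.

Logarithmic decrement δ = (1/n)·ln(x₀/x_n) = (1/1)·ln(51.1/22.5) = (1/1)·ln(2.271) = 0.8203.
ζ = δ/√(4π² + δ²) = 0.8203/√(39.48 + 0.673) = 0.8203/6.337 = 0.1295.

0.129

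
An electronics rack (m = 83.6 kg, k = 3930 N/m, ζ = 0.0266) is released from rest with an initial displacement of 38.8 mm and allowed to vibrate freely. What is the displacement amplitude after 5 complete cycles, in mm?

16.8 mm

Logarithmic decrement δ = 2πζ/√(1 − ζ²) = 2π × 0.02660/√(1 − 0.000708) = 0.1672.
After n cycles, x_n/x₀ = e^(−nδ), so x_5 = 38.8 × e^(−5 × 0.1672) = 38.8 × 0.4335 = 16.82 mm.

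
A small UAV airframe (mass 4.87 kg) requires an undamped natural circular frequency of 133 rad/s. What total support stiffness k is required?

86100 N/m

k = m·ω_n² = 4.87 × 133.0² = 4.87 × 17690 = 86150 N/m.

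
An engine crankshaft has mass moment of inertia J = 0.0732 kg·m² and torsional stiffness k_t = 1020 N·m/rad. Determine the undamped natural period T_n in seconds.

ω_n = √(k_t/J) = √(1020/0.0732) = √13930 = 118.0 rad/s.
T_n = 2π/ω_n = 6.283/118.0 = 0.05323 s.

0.0532 s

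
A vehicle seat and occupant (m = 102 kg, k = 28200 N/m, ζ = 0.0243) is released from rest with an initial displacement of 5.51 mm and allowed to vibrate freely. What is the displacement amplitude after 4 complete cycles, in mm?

Logarithmic decrement δ = 2πζ/√(1 − ζ²) = 2π × 0.02430/√(1 − 0.000590) = 0.1527.
After n cycles, x_n/x₀ = e^(−nδ), so x_4 = 5.51 × e^(−4 × 0.1527) = 5.51 × 0.5429 = 2.991 mm.

2.99 mm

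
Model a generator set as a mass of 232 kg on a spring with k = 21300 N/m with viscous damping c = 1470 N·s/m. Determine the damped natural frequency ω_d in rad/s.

ω_n = √(k/m) = √(21300/232) = 9.582 rad/s.
Critical damping c_c = 2√(k·m) = 2√(21300 × 232) = 4446 N·s/m, so ζ = c/c_c = 1470/4446 = 0.3306.
ω_d = ω_n√(1 − ζ²) = 9.582 × √(1 − 0.109) = 9.043 rad/s.

9.04 rad/s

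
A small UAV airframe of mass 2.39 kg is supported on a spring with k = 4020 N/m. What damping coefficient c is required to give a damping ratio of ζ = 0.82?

c_c = 2√(k·m) = 2√(4020 × 2.39) = 196.0 N·s/m.
c = ζ·c_c = 0.82 × 196.0 = 160.8 N·s/m.

161 N·s/m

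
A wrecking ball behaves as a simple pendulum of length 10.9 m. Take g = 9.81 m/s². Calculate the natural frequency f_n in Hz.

0.151 Hz

For a simple pendulum ω_n = √(g/L) = √(9.81/10.9) = √0.9000 = 0.9487 rad/s.
f_n = ω_n/(2π) = 0.9487/6.283 = 0.1510 Hz.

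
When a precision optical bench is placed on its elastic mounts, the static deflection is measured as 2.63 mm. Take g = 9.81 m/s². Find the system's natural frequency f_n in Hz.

9.72 Hz

ω_n = √(g/δ_st) = √(9.81/0.00263) = √3730 = 61.07 rad/s.
f_n = ω_n/(2π) = 61.07/6.283 = 9.720 Hz.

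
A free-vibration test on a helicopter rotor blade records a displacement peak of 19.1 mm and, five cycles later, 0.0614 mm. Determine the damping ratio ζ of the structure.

Logarithmic decrement δ = (1/n)·ln(x₀/x_n) = (1/5)·ln(19.1/0.0614) = (1/5)·ln(311.1) = 1.148.
ζ = δ/√(4π² + δ²) = 1.148/√(39.48 + 1.32) = 1.148/6.387 = 0.1797.

0.180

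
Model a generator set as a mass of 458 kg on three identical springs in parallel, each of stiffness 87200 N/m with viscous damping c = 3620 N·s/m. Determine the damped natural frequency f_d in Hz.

3.75 Hz

Parallel springs add: k_eq = 3 × 87200 = 261600 N/m.
ω_n = √(k_eq/m) = √(261600/458) = 23.90 rad/s.
Critical damping c_c = 2√(k_eq·m) = 2√(261600 × 458) = 21890 N·s/m, so ζ = c/c_c = 3620/21890 = 0.1654.
ω_d = ω_n√(1 − ζ²) = 23.90 × √(1 − 0.0273) = 23.57 rad/s.
f_d = ω_d/(2π) = 3.751 Hz.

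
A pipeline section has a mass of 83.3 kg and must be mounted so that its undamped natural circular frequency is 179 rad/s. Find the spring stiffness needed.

k = m·ω_n² = 83.3 × 179.0² = 83.3 × 32040 = 2669000 N/m.

2670000 N/m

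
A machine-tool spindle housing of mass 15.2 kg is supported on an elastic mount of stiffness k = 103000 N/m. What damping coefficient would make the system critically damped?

2500 N·s/m

c_c = 2√(k·m) = 2√(103000 × 15.2) = 2 × 1251 = 2502 N·s/m.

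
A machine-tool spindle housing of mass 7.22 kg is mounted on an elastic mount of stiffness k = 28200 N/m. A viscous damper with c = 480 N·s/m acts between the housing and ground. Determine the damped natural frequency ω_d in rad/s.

ω_n = √(k/m) = √(28200/7.22) = 62.50 rad/s.
Critical damping c_c = 2√(k·m) = 2√(28200 × 7.22) = 902.4 N·s/m, so ζ = c/c_c = 480/902.4 = 0.5319.
ω_d = ω_n√(1 − ζ²) = 62.50 × √(1 − 0.283) = 52.92 rad/s.

52.9 rad/s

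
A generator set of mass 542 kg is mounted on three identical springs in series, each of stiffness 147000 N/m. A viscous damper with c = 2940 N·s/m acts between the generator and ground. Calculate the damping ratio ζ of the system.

Series springs: 1/k_eq = 3/147000, so k_eq = 147000/3 = 49000 N/m.
ω_n = √(k_eq/m) = √(49000/542) = 9.508 rad/s.
Critical damping c_c = 2√(k_eq·m) = 2√(49000 × 542) = 10310 N·s/m, so ζ = c/c_c = 2940/10310 = 0.2852.

0.285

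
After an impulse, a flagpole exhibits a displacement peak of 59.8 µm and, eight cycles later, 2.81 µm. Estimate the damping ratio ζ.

Logarithmic decrement δ = (1/n)·ln(x₀/x_n) = (1/8)·ln(59.8/2.81) = (1/8)·ln(21.28) = 0.3822.
ζ = δ/√(4π² + δ²) = 0.3822/√(39.48 + 0.146) = 0.3822/6.295 = 0.06072.

0.0607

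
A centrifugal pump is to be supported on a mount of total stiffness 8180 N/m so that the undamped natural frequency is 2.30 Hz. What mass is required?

39.2 kg

ω_n = 2πf_n = 2π × 2.30 = 14.45 rad/s.
m = k/ω_n² = 8180/14.45² = 8180/208.8 = 39.17 kg.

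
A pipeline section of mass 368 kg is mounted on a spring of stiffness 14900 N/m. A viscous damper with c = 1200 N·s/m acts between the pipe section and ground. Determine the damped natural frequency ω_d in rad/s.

ω_n = √(k/m) = √(14900/368) = 6.363 rad/s.
Critical damping c_c = 2√(k·m) = 2√(14900 × 368) = 4683 N·s/m, so ζ = c/c_c = 1200/4683 = 0.2562.
ω_d = ω_n√(1 − ζ²) = 6.363 × √(1 − 0.0657) = 6.151 rad/s.

6.15 rad/s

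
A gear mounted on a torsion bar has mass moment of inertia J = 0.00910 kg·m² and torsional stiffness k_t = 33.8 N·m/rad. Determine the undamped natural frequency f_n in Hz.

ω_n = √(k_t/J) = √(33.8/0.00910) = √3714 = 60.94 rad/s.
f_n = ω_n/(2π) = 60.94/6.283 = 9.700 Hz.

9.70 Hz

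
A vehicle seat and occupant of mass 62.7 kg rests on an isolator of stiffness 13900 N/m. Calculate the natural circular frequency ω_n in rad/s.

ω_n = √(k/m) = √(13900/62.7) = √221.7 = 14.89 rad/s.

14.9 rad/s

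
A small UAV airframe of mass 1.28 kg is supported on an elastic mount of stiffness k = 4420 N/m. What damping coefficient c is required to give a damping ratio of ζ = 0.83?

125 N·s/m

c_c = 2√(k·m) = 2√(4420 × 1.28) = 150.4 N·s/m.
c = ζ·c_c = 0.83 × 150.4 = 124.9 N·s/m.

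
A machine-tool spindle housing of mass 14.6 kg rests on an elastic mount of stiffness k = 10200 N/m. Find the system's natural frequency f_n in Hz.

ω_n = √(k/m) = √(10200/14.6) = √698.6 = 26.43 rad/s.
f_n = ω_n/(2π) = 26.43/6.283 = 4.207 Hz.

4.21 Hz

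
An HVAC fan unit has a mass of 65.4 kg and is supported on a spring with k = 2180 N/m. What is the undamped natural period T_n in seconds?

1.09 s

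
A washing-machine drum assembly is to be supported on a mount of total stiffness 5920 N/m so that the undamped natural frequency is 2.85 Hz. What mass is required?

ω_n = 2πf_n = 2π × 2.85 = 17.91 rad/s.
m = k/ω_n² = 5920/17.91² = 5920/320.7 = 18.46 kg.

18.5 kg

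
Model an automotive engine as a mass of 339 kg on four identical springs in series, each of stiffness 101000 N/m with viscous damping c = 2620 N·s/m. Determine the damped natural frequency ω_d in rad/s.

7.72 rad/s

Series springs: 1/k_eq = 4/101000, so k_eq = 101000/4 = 25250 N/m.
ω_n = √(k_eq/m) = √(25250/339) = 8.630 rad/s.
Critical damping c_c = 2√(k_eq·m) = 2√(25250 × 339) = 5851 N·s/m, so ζ = c/c_c = 2620/5851 = 0.4478.
ω_d = ω_n√(1 − ζ²) = 8.630 × √(1 − 0.200) = 7.717 rad/s.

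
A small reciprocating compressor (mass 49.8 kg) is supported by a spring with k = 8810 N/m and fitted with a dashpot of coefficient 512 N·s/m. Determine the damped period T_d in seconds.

0.512 s

ω_n = √(k/m) = √(8810/49.8) = 13.30 rad/s.
Critical damping c_c = 2√(k·m) = 2√(8810 × 49.8) = 1325 N·s/m, so ζ = c/c_c = 512/1325 = 0.3865.
ω_d = ω_n√(1 − ζ²) = 13.30 × √(1 − 0.149) = 12.27 rad/s.
T_d = 2π/ω_d = 0.5122 s.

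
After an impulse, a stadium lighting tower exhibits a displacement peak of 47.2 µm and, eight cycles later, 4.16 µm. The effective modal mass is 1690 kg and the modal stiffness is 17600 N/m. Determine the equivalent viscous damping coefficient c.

Logarithmic decrement δ = (1/n)·ln(x₀/x_n) = (1/8)·ln(47.2/4.16) = (1/8)·ln(11.35) = 0.3036.
ζ = δ/√(4π² + δ²) = 0.3036/√(39.48 + 0.0922) = 0.3036/6.291 = 0.04826.
c = ζ · 2√(km) = 0.04826 × 2√(17600 × 1690) = 0.04826 × 10910 = 526.5 N·s/m.

526 N·s/m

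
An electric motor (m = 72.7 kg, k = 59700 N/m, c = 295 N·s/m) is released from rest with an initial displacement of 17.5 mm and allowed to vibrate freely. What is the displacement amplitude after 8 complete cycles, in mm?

0.494 mm

ζ = c/(2√(km)) = 295/(2√(59700 × 72.7)) = 295/4167 = 0.07080.
Logarithmic decrement δ = 2πζ/√(1 − ζ²) = 2π × 0.07080/√(1 − 0.00501) = 0.4460.
After n cycles, x_n/x₀ = e^(−nδ), so x_8 = 17.5 × e^(−8 × 0.4460) = 17.5 × 0.02822 = 0.4938 mm.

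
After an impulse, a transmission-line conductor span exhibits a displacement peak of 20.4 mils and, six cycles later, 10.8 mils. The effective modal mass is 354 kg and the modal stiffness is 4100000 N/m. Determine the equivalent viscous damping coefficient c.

Logarithmic decrement δ = (1/n)·ln(x₀/x_n) = (1/6)·ln(20.4/10.8) = (1/6)·ln(1.889) = 0.1060.
ζ = δ/√(4π² + δ²) = 0.1060/√(39.48 + 0.0112) = 0.1060/6.284 = 0.01687.
c = ζ · 2√(km) = 0.01687 × 2√(4100000 × 354) = 0.01687 × 76190 = 1285 N·s/m.

1290 N·s/m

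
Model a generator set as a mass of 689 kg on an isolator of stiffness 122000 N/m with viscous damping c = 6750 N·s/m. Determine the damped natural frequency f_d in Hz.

1.97 Hz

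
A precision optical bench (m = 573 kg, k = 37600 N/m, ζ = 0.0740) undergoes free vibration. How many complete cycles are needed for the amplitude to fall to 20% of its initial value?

Logarithmic decrement δ = 2πζ/√(1 − ζ²) = 2π × 0.07400/√(1 − 0.00548) = 0.4662.
x_n/x₀ = e^(−nδ) ≤ 0.2; take ln: n ≥ ln(1/0.2)/δ = 1.609/0.4662 = 3.452.
So 4 complete cycles are required.

4 cycles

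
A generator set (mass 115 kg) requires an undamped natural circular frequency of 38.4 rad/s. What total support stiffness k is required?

170000 N/m

k = m·ω_n² = 115 × 38.40² = 115 × 1475 = 169600 N/m.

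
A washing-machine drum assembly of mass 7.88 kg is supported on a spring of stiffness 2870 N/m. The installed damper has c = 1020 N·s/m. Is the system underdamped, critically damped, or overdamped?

c_c = 2√(k·m) = 300.8 N·s/m; ζ = c/c_c = 1020/300.8 = 3.39.
Since ζ > 1 the system is overdamped.

overdamped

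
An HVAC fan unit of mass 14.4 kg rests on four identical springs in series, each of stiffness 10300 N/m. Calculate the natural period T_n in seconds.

0.470 s

Series springs: 1/k_eq = 4/10300, so k_eq = 10300/4 = 2575 N/m.
ω_n = √(k_eq/m) = √(2575/14.4) = √178.8 = 13.37 rad/s.
T_n = 2π/ω_n = 6.283/13.37 = 0.4699 s.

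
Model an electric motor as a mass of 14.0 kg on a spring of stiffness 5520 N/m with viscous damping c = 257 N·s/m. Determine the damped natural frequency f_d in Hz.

ω_n = √(k/m) = √(5520/14.0) = 19.86 rad/s.
Critical damping c_c = 2√(k·m) = 2√(5520 × 14.0) = 556.0 N·s/m, so ζ = c/c_c = 257/556.0 = 0.4622.
ω_d = ω_n√(1 − ζ²) = 19.86 × √(1 − 0.214) = 17.61 rad/s.
f_d = ω_d/(2π) = 2.802 Hz.

2.80 Hz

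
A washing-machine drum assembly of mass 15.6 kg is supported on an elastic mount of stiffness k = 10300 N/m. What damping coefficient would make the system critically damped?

c_c = 2√(k·m) = 2√(10300 × 15.6) = 2 × 400.8 = 801.7 N·s/m.

802 N·s/m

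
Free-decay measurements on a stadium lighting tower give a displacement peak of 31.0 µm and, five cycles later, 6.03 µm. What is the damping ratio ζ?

Logarithmic decrement δ = (1/n)·ln(x₀/x_n) = (1/5)·ln(31.0/6.03) = (1/5)·ln(5.141) = 0.3274.
ζ = δ/√(4π² + δ²) = 0.3274/√(39.48 + 0.107) = 0.3274/6.292 = 0.05204.

0.0520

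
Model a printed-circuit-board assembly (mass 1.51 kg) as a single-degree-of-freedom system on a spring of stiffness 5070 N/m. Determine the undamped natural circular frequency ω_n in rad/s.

57.9 rad/s

ω_n = √(k/m) = √(5070/1.51) = √3358 = 57.94 rad/s.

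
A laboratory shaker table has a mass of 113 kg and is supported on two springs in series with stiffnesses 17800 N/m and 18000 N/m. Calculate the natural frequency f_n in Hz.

Series springs: 1/k_eq = 1/17800 + 1/18000 = 0.0001117, so k_eq = 8950 N/m.
ω_n = √(k_eq/m) = √(8950/113) = √79.20 = 8.899 rad/s.
f_n = ω_n/(2π) = 8.899/6.283 = 1.416 Hz.

1.42 Hz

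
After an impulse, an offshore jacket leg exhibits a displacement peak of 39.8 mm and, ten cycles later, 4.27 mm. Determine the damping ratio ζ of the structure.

0.0355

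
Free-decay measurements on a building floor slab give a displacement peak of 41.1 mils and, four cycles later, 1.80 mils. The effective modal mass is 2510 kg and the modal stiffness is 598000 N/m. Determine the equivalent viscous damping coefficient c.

9570 N·s/m

Logarithmic decrement δ = (1/n)·ln(x₀/x_n) = (1/4)·ln(41.1/1.80) = (1/4)·ln(22.83) = 0.7821.
ζ = δ/√(4π² + δ²) = 0.7821/√(39.48 + 0.612) = 0.7821/6.332 = 0.1235.
c = ζ · 2√(km) = 0.1235 × 2√(598000 × 2510) = 0.1235 × 77480 = 9571 N·s/m.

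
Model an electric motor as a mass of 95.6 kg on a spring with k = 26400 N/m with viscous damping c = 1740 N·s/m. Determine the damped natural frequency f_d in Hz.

2.21 Hz

ω_n = √(k/m) = √(26400/95.6) = 16.62 rad/s.
Critical damping c_c = 2√(k·m) = 2√(26400 × 95.6) = 3177 N·s/m, so ζ = c/c_c = 1740/3177 = 0.5476.
ω_d = ω_n√(1 − ζ²) = 16.62 × √(1 − 0.300) = 13.90 rad/s.
f_d = ω_d/(2π) = 2.213 Hz.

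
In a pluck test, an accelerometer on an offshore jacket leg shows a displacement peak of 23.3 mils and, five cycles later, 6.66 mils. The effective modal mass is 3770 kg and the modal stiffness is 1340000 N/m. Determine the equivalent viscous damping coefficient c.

Logarithmic decrement δ = (1/n)·ln(x₀/x_n) = (1/5)·ln(23.3/6.66) = (1/5)·ln(3.498) = 0.2505.
ζ = δ/√(4π² + δ²) = 0.2505/√(39.48 + 0.0627) = 0.2505/6.288 = 0.03983.
c = ζ · 2√(km) = 0.03983 × 2√(1340000 × 3770) = 0.03983 × 142200 = 5662 N·s/m.

5660 N·s/m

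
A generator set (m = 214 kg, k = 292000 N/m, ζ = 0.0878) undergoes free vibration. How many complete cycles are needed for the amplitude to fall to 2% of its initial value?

8 cycles

Logarithmic decrement δ = 2πζ/√(1 − ζ²) = 2π × 0.08780/√(1 − 0.00771) = 0.5538.
x_n/x₀ = e^(−nδ) ≤ 0.02; take ln: n ≥ ln(1/0.02)/δ = 3.912/0.5538 = 7.064.
So 8 complete cycles are required.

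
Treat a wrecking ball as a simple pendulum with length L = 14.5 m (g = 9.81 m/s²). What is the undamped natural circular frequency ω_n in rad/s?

0.823 rad/s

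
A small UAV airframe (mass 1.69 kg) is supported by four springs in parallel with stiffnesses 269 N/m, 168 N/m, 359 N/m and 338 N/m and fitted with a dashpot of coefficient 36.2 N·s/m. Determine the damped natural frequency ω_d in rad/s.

23.6 rad/s

Parallel springs add: k_eq = 269 + 168 + 359 + 338 = 1134 N/m.
ω_n = √(k_eq/m) = √(1134/1.69) = 25.90 rad/s.
Critical damping c_c = 2√(k_eq·m) = 2√(1134 × 1.69) = 87.55 N·s/m, so ζ = c/c_c = 36.2/87.55 = 0.4135.
ω_d = ω_n√(1 − ζ²) = 25.90 × √(1 − 0.171) = 23.59 rad/s.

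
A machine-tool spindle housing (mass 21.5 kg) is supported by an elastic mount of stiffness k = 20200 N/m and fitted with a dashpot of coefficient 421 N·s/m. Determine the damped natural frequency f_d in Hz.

4.62 Hz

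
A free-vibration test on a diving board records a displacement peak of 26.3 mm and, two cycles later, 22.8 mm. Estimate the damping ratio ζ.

0.0114

Logarithmic decrement δ = (1/n)·ln(x₀/x_n) = (1/2)·ln(26.3/22.8) = (1/2)·ln(1.154) = 0.07140.
ζ = δ/√(4π² + δ²) = 0.07140/√(39.48 + 0.00510) = 0.07140/6.284 = 0.01136.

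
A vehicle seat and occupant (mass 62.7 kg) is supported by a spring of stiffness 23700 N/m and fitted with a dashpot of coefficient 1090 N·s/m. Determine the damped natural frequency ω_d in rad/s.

ω_n = √(k/m) = √(23700/62.7) = 19.44 rad/s.
Critical damping c_c = 2√(k·m) = 2√(23700 × 62.7) = 2438 N·s/m, so ζ = c/c_c = 1090/2438 = 0.4471.
ω_d = ω_n√(1 − ζ²) = 19.44 × √(1 − 0.200) = 17.39 rad/s.

17.4 rad/s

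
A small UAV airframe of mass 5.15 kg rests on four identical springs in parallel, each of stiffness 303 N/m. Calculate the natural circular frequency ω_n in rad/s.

Parallel springs add: k_eq = 4 × 303 = 1212 N/m.
ω_n = √(k_eq/m) = √(1212/5.15) = √235.3 = 15.34 rad/s.

15.3 rad/s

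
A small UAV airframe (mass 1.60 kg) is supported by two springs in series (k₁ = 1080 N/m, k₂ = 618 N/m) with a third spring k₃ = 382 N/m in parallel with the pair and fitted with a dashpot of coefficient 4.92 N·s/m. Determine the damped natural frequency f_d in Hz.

Series pair: k_s = k₁k₂/(k₁+k₂) = (1080)(618)/(1080 + 618) = 393.1 N/m. In parallel with k₃: k_eq = 393.1 + 382 = 775.1 N/m.
ω_n = √(k_eq/m) = √(775.1/1.60) = 22.01 rad/s.
Critical damping c_c = 2√(k_eq·m) = 2√(775.1 × 1.60) = 70.43 N·s/m, so ζ = c/c_c = 4.92/70.43 = 0.06986.
ω_d = ω_n√(1 − ζ²) = 22.01 × √(1 − 0.00488) = 21.96 rad/s.
f_d = ω_d/(2π) = 3.494 Hz.

3.49 Hz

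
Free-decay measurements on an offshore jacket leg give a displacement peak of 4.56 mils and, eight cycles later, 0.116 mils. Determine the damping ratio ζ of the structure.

0.0728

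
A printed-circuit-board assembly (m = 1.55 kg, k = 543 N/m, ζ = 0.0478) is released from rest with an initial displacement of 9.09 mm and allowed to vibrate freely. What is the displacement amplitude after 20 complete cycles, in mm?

Logarithmic decrement δ = 2πζ/√(1 − ζ²) = 2π × 0.04780/√(1 − 0.00228) = 0.3007.
After n cycles, x_n/x₀ = e^(−nδ), so x_20 = 9.09 × e^(−20 × 0.3007) = 9.09 × 0.002445 = 0.02223 mm.

0.0222 mm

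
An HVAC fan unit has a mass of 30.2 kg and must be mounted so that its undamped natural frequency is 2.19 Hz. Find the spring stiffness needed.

5720 N/m

ω_n = 2πf_n = 2π × 2.19 = 13.76 rad/s.
k = m·ω_n² = 30.2 × 13.76² = 30.2 × 189.3 = 5718 N/m.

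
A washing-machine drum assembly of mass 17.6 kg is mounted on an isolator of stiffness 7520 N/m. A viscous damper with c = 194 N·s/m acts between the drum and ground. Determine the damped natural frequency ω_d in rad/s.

19.9 rad/s

ω_n = √(k/m) = √(7520/17.6) = 20.67 rad/s.
Critical damping c_c = 2√(k·m) = 2√(7520 × 17.6) = 727.6 N·s/m, so ζ = c/c_c = 194/727.6 = 0.2666.
ω_d = ω_n√(1 − ζ²) = 20.67 × √(1 − 0.0711) = 19.92 rad/s.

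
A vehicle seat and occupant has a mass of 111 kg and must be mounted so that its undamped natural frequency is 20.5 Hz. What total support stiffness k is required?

1840000 N/m

ω_n = 2πf_n = 2π × 20.5 = 128.8 rad/s.
k = m·ω_n² = 111 × 128.8² = 111 × 16590 = 1842000 N/m.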